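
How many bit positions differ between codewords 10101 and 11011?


Count differing positions: . ^ ^ ^ . = 3 differences

3


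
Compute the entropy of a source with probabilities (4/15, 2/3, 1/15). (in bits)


H = -sum(p_i * log2(p_i)). Terms: -(4/15)*log2(4/15) = 0.508504; -(2/3)*log2(2/3) = 0.389975; -(1/15)*log2(1/15) = 0.260459. H = 0.508504 + 0.389975 + 0.260459 = 1.1589

1.1589 bits


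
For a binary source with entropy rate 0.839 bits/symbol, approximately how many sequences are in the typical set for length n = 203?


log2|A_typical| = nH = 203 * 0.839 = 170.317, so |A_typical| ~ 2^170.317 = 1.864e+51

1.864e+51


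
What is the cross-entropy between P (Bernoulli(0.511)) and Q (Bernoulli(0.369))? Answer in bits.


H(P,Q) = -p*log2(q) - (1-p)*log2(1-q). -0.511*log2(0.369) = 0.734975; -0.489*log2(0.631) = 0.324837. H(P,Q) = 0.734975 + 0.324837 = 1.0598

1.0598 bits


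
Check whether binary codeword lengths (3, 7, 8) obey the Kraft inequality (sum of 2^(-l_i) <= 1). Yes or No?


Kraft sum = sum(2^(-l_i)) = 0.1367, need <= 1. Result: satisfied (a binary prefix-free code with these lengths exists)

Yes


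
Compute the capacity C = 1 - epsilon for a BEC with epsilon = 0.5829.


C = 1 - epsilon = 1 - 0.5829 = 0.4171

0.4171 bits


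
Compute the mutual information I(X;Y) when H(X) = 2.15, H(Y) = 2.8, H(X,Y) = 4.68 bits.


I(X;Y) = H(X) + H(Y) - H(X,Y) = 2.15 + 2.8 - 4.68 = 0.27

0.27 bits


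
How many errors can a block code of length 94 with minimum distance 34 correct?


Correction capability = floor((d-1)/2) = floor((34-1)/2) = 16

16 errors


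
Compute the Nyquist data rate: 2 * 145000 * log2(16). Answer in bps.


Rate = 2 * B * log2(M) = 2 * 145000 * 4.0 = 1160000.0

1160000.0 bps


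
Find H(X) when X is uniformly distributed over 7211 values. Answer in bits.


H = log2(n) = log2(7211) = 12.816

12.816 bits


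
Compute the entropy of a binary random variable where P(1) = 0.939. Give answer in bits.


H = -p*log2(p) - (1-p)*log2(1-p). -0.939*log2(0.939) = 0.085264; -0.061*log2(0.061) = 0.246138. H = 0.085264 + 0.246138 = 0.3314

0.3314 bits


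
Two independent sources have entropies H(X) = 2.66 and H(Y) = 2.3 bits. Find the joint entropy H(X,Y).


For independent variables, H(X,Y) = H(X) + H(Y) = 2.66 + 2.3 = 4.96

4.96 bits


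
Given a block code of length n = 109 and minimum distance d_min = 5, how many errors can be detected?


Detection capability = d_min - 1 = 5 - 1 = 4

4 errors


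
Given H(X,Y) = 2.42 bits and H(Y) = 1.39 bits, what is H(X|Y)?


H(X|Y) = H(X,Y) - H(Y) = 2.42 - 1.39 = 1.03

1.03 bits


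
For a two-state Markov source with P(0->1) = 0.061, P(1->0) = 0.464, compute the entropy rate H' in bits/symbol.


Stationary distribution: pi_0 = p10/(p01+p10) = 0.8838, pi_1 = 0.1162. Entropy rate H' = pi_0*H(p01) + pi_1*H(p10) = 0.8838*0.3314 + 0.1162*0.9963 = 0.4087

0.4087 bits/symbol


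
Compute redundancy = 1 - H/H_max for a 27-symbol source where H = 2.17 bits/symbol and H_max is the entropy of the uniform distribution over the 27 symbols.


H_max = log2(K) = log2(27) = 4.7549 bits/symbol. Redundancy = 1 - H/H_max = 1 - 2.17/4.7549 = 1 - 0.4564 = 0.5436

0.5436


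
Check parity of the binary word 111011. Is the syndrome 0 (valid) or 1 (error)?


Syndrome = XOR of all bits = 1 XOR 1 XOR 1 XOR 0 XOR 1 XOR 1 = 1

1


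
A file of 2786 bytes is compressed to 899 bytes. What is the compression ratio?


Ratio = original / compressed = 2786 / 899 = 3.099

3.099


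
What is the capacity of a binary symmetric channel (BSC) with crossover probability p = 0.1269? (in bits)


H(p) = -p*log2(p) - (1-p)*log2(1-p) = -0.1269*log2(0.1269) - 0.8731*log2(0.8731) = 0.377938 + 0.170937 = 0.5489. C = 1 - H(p) = 1 - 0.5489 = 0.4511

0.4511 bits


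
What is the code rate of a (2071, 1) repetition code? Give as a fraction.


Rate = k/n = 1/2071

1/2071


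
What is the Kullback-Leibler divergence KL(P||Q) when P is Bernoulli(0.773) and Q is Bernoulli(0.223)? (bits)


KL = p*log2(p/q) + (1-p)*log2((1-p)/(1-q)) = 0.773*log2(0.773/0.223) + 0.227*log2(0.227/0.777) = 0.9833

0.9833 bits


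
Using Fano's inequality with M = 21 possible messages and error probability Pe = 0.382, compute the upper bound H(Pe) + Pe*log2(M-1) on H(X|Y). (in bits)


H(Pe) = -Pe*log2(Pe) - (1-Pe)*log2(1-Pe) = -0.382*log2(0.382) - 0.618*log2(0.618) = 0.530352 + 0.429091 = 0.9594. Pe*log2(M-1) = 0.382*log2(20) = 1.650977. Bound = H(Pe) + Pe*log2(M-1) = 0.530352 + 0.429091 + 1.650977 = 2.6104

2.6104 bits


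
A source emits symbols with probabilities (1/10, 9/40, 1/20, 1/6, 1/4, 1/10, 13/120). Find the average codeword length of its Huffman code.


Huffman construction (repeatedly merge the two least-probable nodes; each merge adds 1 bit to every symbol beneath it): 1/20 + 1/10 = 3/20; 1/10 + 13/120 = 5/24; 3/20 + 1/6 = 19/60; 5/24 + 9/40 = 13/30; 1/4 + 19/60 = 17/30; 13/30 + 17/30 = 1. Resulting codeword lengths (in the order the probabilities were given): (4, 2, 4, 3, 2, 3, 3). L_avg = sum(p_i * l_i) = 1/10*4 + 9/40*2 + 1/20*4 + 1/6*3 + 1/4*2 + 1/10*3 + 13/120*3 = 107/40 = 2.675

2.675 bits


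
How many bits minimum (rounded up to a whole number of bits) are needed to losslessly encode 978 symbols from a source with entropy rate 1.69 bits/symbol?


Minimum bits >= n * H = 978 * 1.69 = 1652.82, rounded up to a whole number of bits = 1653

1653 bits


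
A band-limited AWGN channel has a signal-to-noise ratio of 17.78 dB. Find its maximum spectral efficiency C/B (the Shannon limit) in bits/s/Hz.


SNR_linear = 10^(17.78/10) = 59.9791; C/B = log2(1 + SNR_linear) = log2(1 + 59.9791) = 5.9302

5.9302 bits/s/Hz


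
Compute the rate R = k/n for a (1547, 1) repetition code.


Rate = k/n = 1/1547

1/1547


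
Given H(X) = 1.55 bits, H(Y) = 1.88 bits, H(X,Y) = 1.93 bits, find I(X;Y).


I(X;Y) = H(X) + H(Y) - H(X,Y) = 1.55 + 1.88 - 1.93 = 1.5

1.5 bits


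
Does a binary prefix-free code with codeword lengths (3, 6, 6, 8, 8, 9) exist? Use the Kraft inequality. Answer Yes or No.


Kraft sum = sum(2^(-l_i)) = 0.166, need <= 1. Result: satisfied (a binary prefix-free code with these lengths exists)

Yes


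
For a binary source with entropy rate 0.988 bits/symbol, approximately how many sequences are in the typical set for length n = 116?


log2|A_typical| = nH = 116 * 0.988 = 114.608, so |A_typical| ~ 2^114.608 = 3.166e+34

3.166e+34


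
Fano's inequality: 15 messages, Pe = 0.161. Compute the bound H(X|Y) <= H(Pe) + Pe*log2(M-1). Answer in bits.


H(Pe) = -Pe*log2(Pe) - (1-Pe)*log2(1-Pe) = -0.161*log2(0.161) - 0.839*log2(0.839) = 0.424214 + 0.212483 = 0.6367. Pe*log2(M-1) = 0.161*log2(14) = 0.612984. Bound = H(Pe) + Pe*log2(M-1) = 0.424214 + 0.212483 + 0.612984 = 1.2497

1.2497 bits


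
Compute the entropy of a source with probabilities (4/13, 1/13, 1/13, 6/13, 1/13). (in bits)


H = -sum(p_i * log2(p_i)). Terms: -(4/13)*log2(4/13) = 0.523212; -(1/13)*log2(1/13) = 0.284649; -(1/13)*log2(1/13) = 0.284649; -(6/13)*log2(6/13) = 0.514836; -(1/13)*log2(1/13) = 0.284649. H = 0.523212 + 0.284649 + 0.284649 + 0.514836 + 0.284649 = 1.892

1.892 bits


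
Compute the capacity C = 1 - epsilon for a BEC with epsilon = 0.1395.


C = 1 - epsilon = 1 - 0.1395 = 0.8605

0.8605 bits


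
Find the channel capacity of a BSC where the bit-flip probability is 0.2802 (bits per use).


H(p) = -p*log2(p) - (1-p)*log2(1-p) = -0.2802*log2(0.2802) - 0.7198*log2(0.7198) = 0.514299 + 0.341424 = 0.8557. C = 1 - H(p) = 1 - 0.8557 = 0.1443

0.1443 bits


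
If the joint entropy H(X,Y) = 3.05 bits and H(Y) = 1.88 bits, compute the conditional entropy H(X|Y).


H(X|Y) = H(X,Y) - H(Y) = 3.05 - 1.88 = 1.17

1.17 bits


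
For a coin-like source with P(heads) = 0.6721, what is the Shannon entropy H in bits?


H = -p*log2(p) - (1-p)*log2(1-p). -0.6721*log2(0.6721) = 0.385283; -0.3279*log2(0.3279) = 0.527484. H = 0.385283 + 0.527484 = 0.9128

0.9128 bits


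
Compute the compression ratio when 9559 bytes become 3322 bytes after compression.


Ratio = original / compressed = 9559 / 3322 = 2.8775

2.8775


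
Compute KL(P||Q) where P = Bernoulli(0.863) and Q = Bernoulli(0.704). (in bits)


KL = p*log2(p/q) + (1-p)*log2((1-p)/(1-q)) = 0.863*log2(0.863/0.704) + 0.137*log2(0.137/0.296) = 0.1013

0.1013 bits


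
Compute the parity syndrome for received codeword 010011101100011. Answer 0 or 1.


Syndrome = XOR of all bits = 0 XOR 1 XOR 0 XOR 0 XOR 1 XOR 1 XOR 1 XOR 0 XOR 1 XOR 1 XOR 0 XOR 0 XOR 0 XOR 1 XOR 1 = 0

0


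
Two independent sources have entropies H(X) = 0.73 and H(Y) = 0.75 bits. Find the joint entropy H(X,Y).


For independent variables, H(X,Y) = H(X) + H(Y) = 0.73 + 0.75 = 1.48

1.48 bits


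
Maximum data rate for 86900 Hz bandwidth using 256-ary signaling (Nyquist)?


Rate = 2 * B * log2(M) = 2 * 86900 * 8.0 = 1390400.0

1390400.0 bps


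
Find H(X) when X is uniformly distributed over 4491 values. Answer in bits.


H = log2(n) = log2(4491) = 12.1328

12.1328 bits


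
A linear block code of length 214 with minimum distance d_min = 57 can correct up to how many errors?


Correction capability = floor((d-1)/2) = floor((57-1)/2) = 28

28 errors


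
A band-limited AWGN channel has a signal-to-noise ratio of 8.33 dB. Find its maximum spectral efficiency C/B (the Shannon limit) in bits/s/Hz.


SNR_linear = 10^(8.33/10) = 6.8077; C/B = log2(1 + SNR_linear) = log2(1 + 6.8077) = 2.9649

2.9649 bits/s/Hz


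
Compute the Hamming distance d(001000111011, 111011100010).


Count differing positions: ^ ^ . . ^ ^ . ^ ^ . . ^ = 7 differences

7


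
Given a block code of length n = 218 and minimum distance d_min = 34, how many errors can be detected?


Detection capability = d_min - 1 = 34 - 1 = 33

33 errors


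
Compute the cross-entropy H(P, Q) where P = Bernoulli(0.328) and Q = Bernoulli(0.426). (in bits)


H(P,Q) = -p*log2(q) - (1-p)*log2(1-q). -0.328*log2(0.426) = 0.403792; -0.672*log2(0.574) = 0.538190. H(P,Q) = 0.403792 + 0.538190 = 0.942

0.942 bits


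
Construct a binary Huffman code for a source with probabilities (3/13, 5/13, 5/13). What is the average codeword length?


Huffman construction (repeatedly merge the two least-probable nodes; each merge adds 1 bit to every symbol beneath it): 3/13 + 5/13 = 8/13; 5/13 + 8/13 = 1. Resulting codeword lengths (in the order the probabilities were given): (2, 2, 1). L_avg = sum(p_i * l_i) = 3/13*2 + 5/13*2 + 5/13*1 = 21/13 = 1.6154

1.6154 bits


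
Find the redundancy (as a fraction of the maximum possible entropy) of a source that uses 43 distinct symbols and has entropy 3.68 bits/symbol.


H_max = log2(K) = log2(43) = 5.4263 bits/symbol. Redundancy = 1 - H/H_max = 1 - 3.68/5.4263 = 1 - 0.6782 = 0.3218

0.3218


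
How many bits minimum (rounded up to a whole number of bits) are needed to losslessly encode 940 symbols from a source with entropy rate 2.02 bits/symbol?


Minimum bits >= n * H = 940 * 2.02 = 1898.8, rounded up to a whole number of bits = 1899

1899 bits


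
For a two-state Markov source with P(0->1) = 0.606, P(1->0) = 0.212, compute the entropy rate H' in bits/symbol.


Stationary distribution: pi_0 = p10/(p01+p10) = 0.2592, pi_1 = 0.7408. Entropy rate H' = pi_0*H(p01) + pi_1*H(p10) = 0.2592*0.9673 + 0.7408*0.7453 = 0.8028

0.8028 bits/symbol


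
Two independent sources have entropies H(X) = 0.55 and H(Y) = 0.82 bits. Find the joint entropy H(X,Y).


For independent variables, H(X,Y) = H(X) + H(Y) = 0.55 + 0.82 = 1.37

1.37 bits


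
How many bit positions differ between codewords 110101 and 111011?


Count differing positions: . . ^ ^ ^ . = 3 differences

3


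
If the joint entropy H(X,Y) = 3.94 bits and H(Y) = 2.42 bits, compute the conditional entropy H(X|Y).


H(X|Y) = H(X,Y) - H(Y) = 3.94 - 2.42 = 1.52

1.52 bits


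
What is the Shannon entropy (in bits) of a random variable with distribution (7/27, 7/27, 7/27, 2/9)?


H = -sum(p_i * log2(p_i)). Terms: -(7/27)*log2(7/27) = 0.504916; -(7/27)*log2(7/27) = 0.504916; -(7/27)*log2(7/27) = 0.504916; -(2/9)*log2(2/9) = 0.482206. H = 0.504916 + 0.504916 + 0.504916 + 0.482206 = 1.997

1.997 bits


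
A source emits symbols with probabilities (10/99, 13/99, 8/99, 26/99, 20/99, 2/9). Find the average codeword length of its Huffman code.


Huffman construction (repeatedly merge the two least-probable nodes; each merge adds 1 bit to every symbol beneath it): 8/99 + 10/99 = 2/11; 13/99 + 2/11 = 31/99; 20/99 + 2/9 = 14/33; 26/99 + 31/99 = 19/33; 14/33 + 19/33 = 1. Resulting codeword lengths (in the order the probabilities were given): (4, 3, 4, 2, 2, 2). L_avg = sum(p_i * l_i) = 10/99*4 + 13/99*3 + 8/99*4 + 26/99*2 + 20/99*2 + 2/9*2 = 247/99 = 2.4949

2.4949 bits


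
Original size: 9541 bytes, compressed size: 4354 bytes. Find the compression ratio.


Ratio = original / compressed = 9541 / 4354 = 2.1913

2.1913


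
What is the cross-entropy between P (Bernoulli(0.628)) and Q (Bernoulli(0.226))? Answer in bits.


H(P,Q) = -p*log2(q) - (1-p)*log2(1-q). -0.628*log2(0.226) = 1.347440; -0.372*log2(0.774) = 0.137489. H(P,Q) = 1.347440 + 0.137489 = 1.4849

1.4849 bits


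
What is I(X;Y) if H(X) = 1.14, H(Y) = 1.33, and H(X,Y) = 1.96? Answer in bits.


I(X;Y) = H(X) + H(Y) - H(X,Y) = 1.14 + 1.33 - 1.96 = 0.51

0.51 bits


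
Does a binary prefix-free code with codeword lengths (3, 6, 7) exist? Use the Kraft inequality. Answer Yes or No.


Kraft sum = sum(2^(-l_i)) = 0.1484, need <= 1. Result: satisfied (a binary prefix-free code with these lengths exists)

Yes


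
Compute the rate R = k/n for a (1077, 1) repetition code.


Rate = k/n = 1/1077

1/1077


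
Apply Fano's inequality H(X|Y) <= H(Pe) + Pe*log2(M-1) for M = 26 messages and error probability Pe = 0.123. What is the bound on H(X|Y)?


H(Pe) = -Pe*log2(Pe) - (1-Pe)*log2(1-Pe) = -0.123*log2(0.123) - 0.877*log2(0.877) = 0.371862 + 0.166061 = 0.5379. Pe*log2(M-1) = 0.123*log2(25) = 0.571194. Bound = H(Pe) + Pe*log2(M-1) = 0.371862 + 0.166061 + 0.571194 = 1.1091

1.1091 bits


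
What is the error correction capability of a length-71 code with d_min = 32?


Correction capability = floor((d-1)/2) = floor((32-1)/2) = 15

15 errors


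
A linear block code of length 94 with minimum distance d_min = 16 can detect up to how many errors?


Detection capability = d_min - 1 = 16 - 1 = 15

15 errors


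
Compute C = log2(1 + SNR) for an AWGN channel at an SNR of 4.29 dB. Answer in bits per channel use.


SNR_linear = 10^(4.29/10) = 2.6853; C = log2(1 + SNR_linear) = log2(1 + 2.6853) = 1.8818

1.8818 bits/channel use


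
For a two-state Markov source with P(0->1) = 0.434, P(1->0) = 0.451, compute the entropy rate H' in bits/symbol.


Stationary distribution: pi_0 = p10/(p01+p10) = 0.5096, pi_1 = 0.4904. Entropy rate H' = pi_0*H(p01) + pi_1*H(p10) = 0.5096*0.9874 + 0.4904*0.9931 = 0.9902

0.9902 bits/symbol


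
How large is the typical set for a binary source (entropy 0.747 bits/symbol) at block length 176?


log2|A_typical| = nH = 176 * 0.747 = 131.472, so |A_typical| ~ 2^131.472 = 3.776e+39

3.776e+39


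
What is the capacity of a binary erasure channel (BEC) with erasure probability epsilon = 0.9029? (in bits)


C = 1 - epsilon = 1 - 0.9029 = 0.0971

0.0971 bits


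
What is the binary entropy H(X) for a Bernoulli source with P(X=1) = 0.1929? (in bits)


H = -p*log2(p) - (1-p)*log2(1-p). -0.1929*log2(0.1929) = 0.457959; -0.8071*log2(0.8071) = 0.249540. H = 0.457959 + 0.249540 = 0.7075

0.7075 bits


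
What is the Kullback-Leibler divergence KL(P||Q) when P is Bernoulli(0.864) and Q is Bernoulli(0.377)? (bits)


KL = p*log2(p/q) + (1-p)*log2((1-p)/(1-q)) = 0.864*log2(0.864/0.377) + 0.136*log2(0.136/0.623) = 0.7351

0.7351 bits


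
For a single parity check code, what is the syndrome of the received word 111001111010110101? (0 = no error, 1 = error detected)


Syndrome = XOR of all bits = 1 XOR 1 XOR 1 XOR 0 XOR 0 XOR 1 XOR 1 XOR 1 XOR 1 XOR 0 XOR 1 XOR 0 XOR 1 XOR 1 XOR 0 XOR 1 XOR 0 XOR 1 = 0

0


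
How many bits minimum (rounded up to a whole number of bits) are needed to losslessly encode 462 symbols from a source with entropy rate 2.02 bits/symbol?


Minimum bits >= n * H = 462 * 2.02 = 933.24, rounded up to a whole number of bits = 934

934 bits


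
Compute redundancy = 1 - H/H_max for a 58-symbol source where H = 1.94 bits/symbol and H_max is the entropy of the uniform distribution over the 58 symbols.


H_max = log2(K) = log2(58) = 5.858 bits/symbol. Redundancy = 1 - H/H_max = 1 - 1.94/5.858 = 1 - 0.3312 = 0.6688

0.6688


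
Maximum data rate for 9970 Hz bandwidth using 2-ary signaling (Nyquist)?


Rate = 2 * B * log2(M) = 2 * 9970 * 1.0 = 19940.0

19940.0 bps


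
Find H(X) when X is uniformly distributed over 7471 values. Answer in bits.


H = log2(n) = log2(7471) = 12.8671

12.8671 bits


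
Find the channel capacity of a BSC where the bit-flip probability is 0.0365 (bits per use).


H(p) = -p*log2(p) - (1-p)*log2(1-p) = -0.0365*log2(0.0365) - 0.9635*log2(0.9635) = 0.174323 + 0.051685 = 0.226. C = 1 - H(p) = 1 - 0.226 = 0.774

0.774 bits


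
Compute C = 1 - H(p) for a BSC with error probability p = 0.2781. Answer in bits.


H(p) = -p*log2(p) - (1-p)*log2(1-p) = -0.2781*log2(0.2781) - 0.7219*log2(0.7219) = 0.513463 + 0.339386 = 0.8528. C = 1 - H(p) = 1 - 0.8528 = 0.1472

0.1472 bits


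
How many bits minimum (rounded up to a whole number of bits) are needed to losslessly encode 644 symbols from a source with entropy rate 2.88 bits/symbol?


Minimum bits >= n * H = 644 * 2.88 = 1854.72, rounded up to a whole number of bits = 1855

1855 bits


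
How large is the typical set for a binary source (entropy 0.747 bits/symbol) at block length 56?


log2|A_typical| = nH = 56 * 0.747 = 41.832, so |A_typical| ~ 2^41.832 = 3.915e+12

3.915e+12


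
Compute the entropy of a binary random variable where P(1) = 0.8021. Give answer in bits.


H = -p*log2(p) - (1-p)*log2(1-p). -0.8021*log2(0.8021) = 0.255185; -0.1979*log2(0.1979) = 0.462523. H = 0.255185 + 0.462523 = 0.7177

0.7177 bits


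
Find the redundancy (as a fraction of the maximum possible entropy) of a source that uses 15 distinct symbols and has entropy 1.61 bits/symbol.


H_max = log2(K) = log2(15) = 3.9069 bits/symbol. Redundancy = 1 - H/H_max = 1 - 1.61/3.9069 = 1 - 0.4121 = 0.5879

0.5879


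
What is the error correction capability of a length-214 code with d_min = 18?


Correction capability = floor((d-1)/2) = floor((18-1)/2) = 8

8 errors


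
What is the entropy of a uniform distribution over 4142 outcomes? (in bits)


H = log2(n) = log2(4142) = 12.0161

12.0161 bits


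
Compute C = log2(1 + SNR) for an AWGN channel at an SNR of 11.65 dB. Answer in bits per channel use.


SNR_linear = 10^(11.65/10) = 14.6218; C = log2(1 + SNR_linear) = log2(1 + 14.6218) = 3.9655

3.9655 bits/channel use


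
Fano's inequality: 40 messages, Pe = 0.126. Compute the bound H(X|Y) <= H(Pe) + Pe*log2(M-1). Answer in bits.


H(Pe) = -Pe*log2(Pe) - (1-Pe)*log2(1-Pe) = -0.126*log2(0.126) - 0.874*log2(0.874) = 0.376552 + 0.169814 = 0.5464. Pe*log2(M-1) = 0.126*log2(39) = 0.665961. Bound = H(Pe) + Pe*log2(M-1) = 0.376552 + 0.169814 + 0.665961 = 1.2123

1.2123 bits


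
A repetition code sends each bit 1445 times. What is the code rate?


Rate = k/n = 1/1445

1/1445


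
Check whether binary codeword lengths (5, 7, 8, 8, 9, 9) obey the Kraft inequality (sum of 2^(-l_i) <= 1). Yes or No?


Kraft sum = sum(2^(-l_i)) = 0.0508, need <= 1. Result: satisfied (a binary prefix-free code with these lengths exists)

Yes


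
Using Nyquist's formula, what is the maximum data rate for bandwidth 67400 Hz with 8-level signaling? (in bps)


Rate = 2 * B * log2(M) = 2 * 67400 * 3.0 = 404400.0

404400.0 bps


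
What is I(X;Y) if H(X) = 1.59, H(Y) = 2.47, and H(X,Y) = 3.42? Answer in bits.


I(X;Y) = H(X) + H(Y) - H(X,Y) = 1.59 + 2.47 - 3.42 = 0.64

0.64 bits


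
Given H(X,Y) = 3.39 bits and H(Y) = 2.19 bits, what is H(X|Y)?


H(X|Y) = H(X,Y) - H(Y) = 3.39 - 2.19 = 1.2

1.2 bits


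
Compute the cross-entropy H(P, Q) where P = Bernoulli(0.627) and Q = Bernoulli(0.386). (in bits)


H(P,Q) = -p*log2(q) - (1-p)*log2(1-q). -0.627*log2(0.386) = 0.861076; -0.373*log2(0.614) = 0.262476. H(P,Q) = 0.861076 + 0.262476 = 1.1236

1.1236 bits


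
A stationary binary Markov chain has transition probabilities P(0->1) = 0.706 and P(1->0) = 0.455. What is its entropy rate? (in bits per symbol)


Stationary distribution: pi_0 = p10/(p01+p10) = 0.3919, pi_1 = 0.6081. Entropy rate H' = pi_0*H(p01) + pi_1*H(p10) = 0.3919*0.8738 + 0.6081*0.9941 = 0.947

0.947 bits/symbol


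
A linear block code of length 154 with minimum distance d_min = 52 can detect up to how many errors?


Detection capability = d_min - 1 = 52 - 1 = 51

51 errors


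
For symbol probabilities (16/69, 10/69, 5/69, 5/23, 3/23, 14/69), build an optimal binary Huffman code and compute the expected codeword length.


Huffman construction (repeatedly merge the two least-probable nodes; each merge adds 1 bit to every symbol beneath it): 5/69 + 3/23 = 14/69; 10/69 + 14/69 = 8/23; 14/69 + 5/23 = 29/69; 16/69 + 8/23 = 40/69; 29/69 + 40/69 = 1. Resulting codeword lengths (in the order the probabilities were given): (2, 3, 3, 2, 3, 3). L_avg = sum(p_i * l_i) = 16/69*2 + 10/69*3 + 5/69*3 + 5/23*2 + 3/23*3 + 14/69*3 = 176/69 = 2.5507

2.5507 bits


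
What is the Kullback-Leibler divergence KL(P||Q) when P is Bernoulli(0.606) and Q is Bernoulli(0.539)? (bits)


KL = p*log2(p/q) + (1-p)*log2((1-p)/(1-q)) = 0.606*log2(0.606/0.539) + 0.394*log2(0.394/0.461) = 0.0132

0.0132 bits


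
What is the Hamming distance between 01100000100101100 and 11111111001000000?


Count differing positions: ^ . . ^ ^ ^ ^ ^ ^ . ^ ^ . ^ ^ . . = 11 differences

11


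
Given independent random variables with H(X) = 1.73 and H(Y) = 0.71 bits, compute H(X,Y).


For independent variables, H(X,Y) = H(X) + H(Y) = 1.73 + 0.71 = 2.44

2.44 bits


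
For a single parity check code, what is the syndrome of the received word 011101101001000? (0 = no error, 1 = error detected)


Syndrome = XOR of all bits = 0 XOR 1 XOR 1 XOR 1 XOR 0 XOR 1 XOR 1 XOR 0 XOR 1 XOR 0 XOR 0 XOR 1 XOR 0 XOR 0 XOR 0 = 1

1


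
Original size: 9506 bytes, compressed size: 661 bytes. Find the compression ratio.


Ratio = original / compressed = 9506 / 661 = 14.3812

14.3812


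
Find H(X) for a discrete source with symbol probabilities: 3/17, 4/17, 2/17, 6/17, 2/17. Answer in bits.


H = -sum(p_i * log2(p_i)). Terms: -(3/17)*log2(3/17) = 0.441618; -(4/17)*log2(4/17) = 0.491168; -(2/17)*log2(2/17) = 0.363231; -(6/17)*log2(6/17) = 0.530294; -(2/17)*log2(2/17) = 0.363231. H = 0.441618 + 0.491168 + 0.363231 + 0.530294 + 0.363231 = 2.1895

2.1895 bits


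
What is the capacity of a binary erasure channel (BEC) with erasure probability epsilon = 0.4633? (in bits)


C = 1 - epsilon = 1 - 0.4633 = 0.5367

0.5367 bits


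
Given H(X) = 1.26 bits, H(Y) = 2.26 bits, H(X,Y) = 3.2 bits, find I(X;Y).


I(X;Y) = H(X) + H(Y) - H(X,Y) = 1.26 + 2.26 - 3.2 = 0.32

0.32 bits


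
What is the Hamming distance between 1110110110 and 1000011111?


Count differing positions: . ^ ^ . ^ . ^ . . ^ = 5 differences

5


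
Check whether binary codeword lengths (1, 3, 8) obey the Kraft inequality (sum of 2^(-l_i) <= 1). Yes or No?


Kraft sum = sum(2^(-l_i)) = 0.6289, need <= 1. Result: satisfied (a binary prefix-free code with these lengths exists)

Yes


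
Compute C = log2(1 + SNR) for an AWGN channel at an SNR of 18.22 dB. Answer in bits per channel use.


SNR_linear = 10^(18.22/10) = 66.3743; C = log2(1 + SNR_linear) = log2(1 + 66.3743) = 6.0741

6.0741 bits/channel use


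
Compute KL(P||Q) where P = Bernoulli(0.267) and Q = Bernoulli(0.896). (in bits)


KL = p*log2(p/q) + (1-p)*log2((1-p)/(1-q)) = 0.267*log2(0.267/0.896) + 0.733*log2(0.733/0.104) = 1.5987

1.5987 bits


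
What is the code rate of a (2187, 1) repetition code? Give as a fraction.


Rate = k/n = 1/2187

1/2187


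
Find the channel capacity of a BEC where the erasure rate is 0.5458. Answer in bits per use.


C = 1 - epsilon = 1 - 0.5458 = 0.4542

0.4542 bits


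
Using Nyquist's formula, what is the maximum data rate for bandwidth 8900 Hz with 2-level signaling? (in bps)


Rate = 2 * B * log2(M) = 2 * 8900 * 1.0 = 17800.0

17800.0 bps


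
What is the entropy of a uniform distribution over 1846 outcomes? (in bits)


H = log2(n) = log2(1846) = 10.8502

10.8502 bits


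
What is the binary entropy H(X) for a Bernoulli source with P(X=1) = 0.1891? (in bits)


H = -p*log2(p) - (1-p)*log2(1-p). -0.1891*log2(0.1891) = 0.454365; -0.8109*log2(0.8109) = 0.245219. H = 0.454365 + 0.245219 = 0.6996

0.6996 bits


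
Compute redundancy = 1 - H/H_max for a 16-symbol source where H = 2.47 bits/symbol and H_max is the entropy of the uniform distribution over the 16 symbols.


H_max = log2(K) = log2(16) = 4.0 bits/symbol. Redundancy = 1 - H/H_max = 1 - 2.47/4.0 = 1 - 0.6175 = 0.3825

0.3825


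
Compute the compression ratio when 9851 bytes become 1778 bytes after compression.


Ratio = original / compressed = 9851 / 1778 = 5.5405

5.5405


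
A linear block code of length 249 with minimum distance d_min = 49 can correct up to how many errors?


Correction capability = floor((d-1)/2) = floor((49-1)/2) = 24

24 errors


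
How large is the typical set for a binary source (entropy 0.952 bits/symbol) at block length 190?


log2|A_typical| = nH = 190 * 0.952 = 180.88, so |A_typical| ~ 2^180.88 = 2.820e+54

2.820e+54


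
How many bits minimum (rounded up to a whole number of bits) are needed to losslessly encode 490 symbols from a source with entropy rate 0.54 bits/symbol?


Minimum bits >= n * H = 490 * 0.54 = 264.6, rounded up to a whole number of bits = 265

265 bits


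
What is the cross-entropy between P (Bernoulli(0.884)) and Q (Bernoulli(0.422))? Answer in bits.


H(P,Q) = -p*log2(q) - (1-p)*log2(1-q). -0.884*log2(0.422) = 1.100302; -0.116*log2(0.578) = 0.091740. H(P,Q) = 1.100302 + 0.091740 = 1.192

1.192 bits


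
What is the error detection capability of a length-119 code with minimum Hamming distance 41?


Detection capability = d_min - 1 = 41 - 1 = 40

40 errors


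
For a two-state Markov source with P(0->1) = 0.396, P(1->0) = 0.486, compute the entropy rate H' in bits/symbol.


Stationary distribution: pi_0 = p10/(p01+p10) = 0.551, pi_1 = 0.449. Entropy rate H' = pi_0*H(p01) + pi_1*H(p10) = 0.551*0.9686 + 0.449*0.9994 = 0.9824

0.9824 bits/symbol


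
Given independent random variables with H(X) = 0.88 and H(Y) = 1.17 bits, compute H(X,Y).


For independent variables, H(X,Y) = H(X) + H(Y) = 0.88 + 1.17 = 2.05

2.05 bits


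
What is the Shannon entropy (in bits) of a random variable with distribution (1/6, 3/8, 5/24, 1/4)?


H = -sum(p_i * log2(p_i)). Terms: -(1/6)*log2(1/6) = 0.430827; -(3/8)*log2(3/8) = 0.530639; -(5/24)*log2(5/24) = 0.471466; -(1/4)*log2(1/4) = 0.500000. H = 0.430827 + 0.530639 + 0.471466 + 0.500000 = 1.9329

1.9329 bits


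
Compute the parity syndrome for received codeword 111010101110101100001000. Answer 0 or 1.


Syndrome = XOR of all bits = 1 XOR 1 XOR 1 XOR 0 XOR 1 XOR 0 XOR 1 XOR 0 XOR 1 XOR 1 XOR 1 XOR 0 XOR 1 XOR 0 XOR 1 XOR 1 XOR 0 XOR 0 XOR 0 XOR 0 XOR 1 XOR 0 XOR 0 XOR 0 = 0

0


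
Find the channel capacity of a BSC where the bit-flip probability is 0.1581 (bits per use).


H(p) = -p*log2(p) - (1-p)*log2(1-p) = -0.1581*log2(0.1581) - 0.8419*log2(0.8419) = 0.420718 + 0.209026 = 0.6297. C = 1 - H(p) = 1 - 0.6297 = 0.3703

0.3703 bits


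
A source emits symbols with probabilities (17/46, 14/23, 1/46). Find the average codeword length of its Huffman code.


Huffman construction (repeatedly merge the two least-probable nodes; each merge adds 1 bit to every symbol beneath it): 1/46 + 17/46 = 9/23; 9/23 + 14/23 = 1. Resulting codeword lengths (in the order the probabilities were given): (2, 1, 2). L_avg = sum(p_i * l_i) = 17/46*2 + 14/23*1 + 1/46*2 = 32/23 = 1.3913

1.3913 bits


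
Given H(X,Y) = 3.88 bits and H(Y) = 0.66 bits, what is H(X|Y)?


H(X|Y) = H(X,Y) - H(Y) = 3.88 - 0.66 = 3.22

3.22 bits


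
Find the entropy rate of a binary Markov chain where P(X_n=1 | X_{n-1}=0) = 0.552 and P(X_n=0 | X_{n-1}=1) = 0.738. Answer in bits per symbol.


Stationary distribution: pi_0 = p10/(p01+p10) = 0.5721, pi_1 = 0.4279. Entropy rate H' = pi_0*H(p01) + pi_1*H(p10) = 0.5721*0.9922 + 0.4279*0.8297 = 0.9227

0.9227 bits/symbol


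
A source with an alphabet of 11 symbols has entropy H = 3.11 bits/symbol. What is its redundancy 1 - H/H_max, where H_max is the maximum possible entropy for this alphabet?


H_max = log2(K) = log2(11) = 3.4594 bits/symbol. Redundancy = 1 - H/H_max = 1 - 3.11/3.4594 = 1 - 0.899 = 0.101

0.101


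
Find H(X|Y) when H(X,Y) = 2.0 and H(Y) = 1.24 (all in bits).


H(X|Y) = H(X,Y) - H(Y) = 2.0 - 1.24 = 0.76

0.76 bits


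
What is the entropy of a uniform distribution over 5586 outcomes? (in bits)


H = log2(n) = log2(5586) = 12.4476

12.4476 bits


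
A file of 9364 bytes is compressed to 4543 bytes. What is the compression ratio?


Ratio = original / compressed = 9364 / 4543 = 2.0612

2.0612


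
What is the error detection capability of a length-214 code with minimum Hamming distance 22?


Detection capability = d_min - 1 = 22 - 1 = 21

21 errors


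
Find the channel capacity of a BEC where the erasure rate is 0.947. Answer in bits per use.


C = 1 - epsilon = 1 - 0.947 = 0.053

0.053 bits


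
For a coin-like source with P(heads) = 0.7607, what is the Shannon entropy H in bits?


H = -p*log2(p) - (1-p)*log2(1-p). -0.7607*log2(0.7607) = 0.300173; -0.2393*log2(0.2393) = 0.493702. H = 0.300173 + 0.493702 = 0.7939

0.7939 bits


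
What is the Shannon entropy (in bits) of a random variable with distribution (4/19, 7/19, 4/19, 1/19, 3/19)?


H = -sum(p_i * log2(p_i)). Terms: -(4/19)*log2(4/19) = 0.473248; -(7/19)*log2(7/19) = 0.530737; -(4/19)*log2(4/19) = 0.473248; -(1/19)*log2(1/19) = 0.223575; -(3/19)*log2(3/19) = 0.420468. H = 0.473248 + 0.530737 + 0.473248 + 0.223575 + 0.420468 = 2.1213

2.1213 bits


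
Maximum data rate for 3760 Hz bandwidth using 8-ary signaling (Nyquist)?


Rate = 2 * B * log2(M) = 2 * 3760 * 3.0 = 22560.0

22560.0 bps


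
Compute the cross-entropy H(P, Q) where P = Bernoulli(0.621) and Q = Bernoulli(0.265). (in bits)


H(P,Q) = -p*log2(q) - (1-p)*log2(1-q). -0.621*log2(0.265) = 1.189796; -0.379*log2(0.735) = 0.168346. H(P,Q) = 1.189796 + 0.168346 = 1.3581

1.3581 bits


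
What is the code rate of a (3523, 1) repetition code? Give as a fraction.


Rate = k/n = 1/3523

1/3523


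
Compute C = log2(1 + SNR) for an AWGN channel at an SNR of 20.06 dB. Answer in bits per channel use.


SNR_linear = 10^(20.06/10) = 101.3911; C = log2(1 + SNR_linear) = log2(1 + 101.3911) = 6.6779

6.6779 bits/channel use


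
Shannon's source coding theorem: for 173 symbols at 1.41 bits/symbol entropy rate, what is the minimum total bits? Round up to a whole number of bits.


Minimum bits >= n * H = 173 * 1.41 = 243.93, rounded up to a whole number of bits = 244

244 bits


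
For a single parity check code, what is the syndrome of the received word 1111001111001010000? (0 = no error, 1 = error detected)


Syndrome = XOR of all bits = 1 XOR 1 XOR 1 XOR 1 XOR 0 XOR 0 XOR 1 XOR 1 XOR 1 XOR 1 XOR 0 XOR 0 XOR 1 XOR 0 XOR 1 XOR 0 XOR 0 XOR 0 XOR 0 = 0

0


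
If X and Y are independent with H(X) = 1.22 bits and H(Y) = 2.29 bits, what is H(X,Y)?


For independent variables, H(X,Y) = H(X) + H(Y) = 1.22 + 2.29 = 3.51

3.51 bits


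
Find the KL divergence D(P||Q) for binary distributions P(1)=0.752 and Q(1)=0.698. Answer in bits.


KL = p*log2(p/q) + (1-p)*log2((1-p)/(1-q)) = 0.752*log2(0.752/0.698) + 0.248*log2(0.248/0.302) = 0.0104

0.0104 bits


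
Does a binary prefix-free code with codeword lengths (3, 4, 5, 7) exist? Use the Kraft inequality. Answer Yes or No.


Kraft sum = sum(2^(-l_i)) = 0.2266, need <= 1. Result: satisfied (a binary prefix-free code with these lengths exists)

Yes


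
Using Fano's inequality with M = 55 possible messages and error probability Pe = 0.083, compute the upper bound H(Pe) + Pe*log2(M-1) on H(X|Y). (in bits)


H(Pe) = -Pe*log2(Pe) - (1-Pe)*log2(1-Pe) = -0.083*log2(0.083) - 0.917*log2(0.917) = 0.298032 + 0.114631 = 0.4127. Pe*log2(M-1) = 0.083*log2(54) = 0.477656. Bound = H(Pe) + Pe*log2(M-1) = 0.298032 + 0.114631 + 0.477656 = 0.8903

0.8903 bits


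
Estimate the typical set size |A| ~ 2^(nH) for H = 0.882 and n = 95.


log2|A_typical| = nH = 95 * 0.882 = 83.79, so |A_typical| ~ 2^83.79 = 1.672e+25

1.672e+25


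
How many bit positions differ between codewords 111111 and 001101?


Count differing positions: ^ ^ . . ^ . = 3 differences

3


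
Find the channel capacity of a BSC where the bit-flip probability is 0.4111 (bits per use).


H(p) = -p*log2(p) - (1-p)*log2(1-p) = -0.4111*log2(0.4111) - 0.5889*log2(0.5889) = 0.527211 + 0.449864 = 0.9771. C = 1 - H(p) = 1 - 0.9771 = 0.0229

0.0229 bits


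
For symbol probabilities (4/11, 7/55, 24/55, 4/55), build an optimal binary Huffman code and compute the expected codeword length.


Huffman construction (repeatedly merge the two least-probable nodes; each merge adds 1 bit to every symbol beneath it): 4/55 + 7/55 = 1/5; 1/5 + 4/11 = 31/55; 24/55 + 31/55 = 1. Resulting codeword lengths (in the order the probabilities were given): (2, 3, 1, 3). L_avg = sum(p_i * l_i) = 4/11*2 + 7/55*3 + 24/55*1 + 4/55*3 = 97/55 = 1.7636

1.7636 bits


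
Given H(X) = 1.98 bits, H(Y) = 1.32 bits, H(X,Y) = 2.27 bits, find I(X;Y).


I(X;Y) = H(X) + H(Y) - H(X,Y) = 1.98 + 1.32 - 2.27 = 1.03

1.03 bits


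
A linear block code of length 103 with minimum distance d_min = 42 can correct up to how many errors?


Correction capability = floor((d-1)/2) = floor((42-1)/2) = 20

20 errors


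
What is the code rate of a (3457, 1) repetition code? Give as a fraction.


Rate = k/n = 1/3457

1/3457


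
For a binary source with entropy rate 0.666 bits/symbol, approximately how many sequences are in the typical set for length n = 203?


log2|A_typical| = nH = 203 * 0.666 = 135.198, so |A_typical| ~ 2^135.198 = 4.996e+40

4.996e+40


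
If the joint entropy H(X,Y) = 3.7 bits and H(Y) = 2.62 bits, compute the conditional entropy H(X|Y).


H(X|Y) = H(X,Y) - H(Y) = 3.7 - 2.62 = 1.08

1.08 bits


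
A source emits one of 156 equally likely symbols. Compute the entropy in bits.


H = log2(n) = log2(156) = 7.2854

7.2854 bits


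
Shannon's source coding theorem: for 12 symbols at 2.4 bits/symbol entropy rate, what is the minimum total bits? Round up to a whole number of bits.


Minimum bits >= n * H = 12 * 2.4 = 28.8, rounded up to a whole number of bits = 29

29 bits


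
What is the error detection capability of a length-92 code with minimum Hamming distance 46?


Detection capability = d_min - 1 = 46 - 1 = 45

45 errors


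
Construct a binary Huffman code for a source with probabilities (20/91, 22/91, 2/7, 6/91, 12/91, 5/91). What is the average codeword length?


Huffman construction (repeatedly merge the two least-probable nodes; each merge adds 1 bit to every symbol beneath it): 5/91 + 6/91 = 11/91; 11/91 + 12/91 = 23/91; 20/91 + 22/91 = 6/13; 23/91 + 2/7 = 7/13; 6/13 + 7/13 = 1. Resulting codeword lengths (in the order the probabilities were given): (2, 2, 2, 4, 3, 4). L_avg = sum(p_i * l_i) = 20/91*2 + 22/91*2 + 2/7*2 + 6/91*4 + 12/91*3 + 5/91*4 = 216/91 = 2.3736

2.3736 bits


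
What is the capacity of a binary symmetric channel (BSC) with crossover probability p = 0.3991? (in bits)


H(p) = -p*log2(p) - (1-p)*log2(1-p) = -0.3991*log2(0.3991) - 0.6009*log2(0.6009) = 0.528878 + 0.441543 = 0.9704. C = 1 - H(p) = 1 - 0.9704 = 0.0296

0.0296 bits


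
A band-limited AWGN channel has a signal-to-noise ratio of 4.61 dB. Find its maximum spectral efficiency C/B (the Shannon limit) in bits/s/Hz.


SNR_linear = 10^(4.61/10) = 2.8907; C/B = log2(1 + SNR_linear) = log2(1 + 2.8907) = 1.96

1.96 bits/s/Hz


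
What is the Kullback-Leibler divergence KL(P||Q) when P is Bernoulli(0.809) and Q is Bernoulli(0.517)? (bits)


KL = p*log2(p/q) + (1-p)*log2((1-p)/(1-q)) = 0.809*log2(0.809/0.517) + 0.191*log2(0.191/0.483) = 0.267

0.267 bits


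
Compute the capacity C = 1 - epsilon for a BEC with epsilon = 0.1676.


C = 1 - epsilon = 1 - 0.1676 = 0.8324

0.8324 bits


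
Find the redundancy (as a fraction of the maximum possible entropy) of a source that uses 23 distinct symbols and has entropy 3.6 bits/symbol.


H_max = log2(K) = log2(23) = 4.5236 bits/symbol. Redundancy = 1 - H/H_max = 1 - 3.6/4.5236 = 1 - 0.7958 = 0.2042

0.2042


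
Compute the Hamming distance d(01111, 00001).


Count differing positions: . ^ ^ ^ . = 3 differences

3


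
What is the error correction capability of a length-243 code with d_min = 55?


Correction capability = floor((d-1)/2) = floor((55-1)/2) = 27

27 errors


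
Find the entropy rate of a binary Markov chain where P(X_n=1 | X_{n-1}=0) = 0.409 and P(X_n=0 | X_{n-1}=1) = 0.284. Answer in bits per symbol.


Stationary distribution: pi_0 = p10/(p01+p10) = 0.4098, pi_1 = 0.5902. Entropy rate H' = pi_0*H(p01) + pi_1*H(p10) = 0.4098*0.976 + 0.5902*0.8608 = 0.908

0.908 bits/symbol


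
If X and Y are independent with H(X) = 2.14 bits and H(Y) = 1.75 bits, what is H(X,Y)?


For independent variables, H(X,Y) = H(X) + H(Y) = 2.14 + 1.75 = 3.89

3.89 bits


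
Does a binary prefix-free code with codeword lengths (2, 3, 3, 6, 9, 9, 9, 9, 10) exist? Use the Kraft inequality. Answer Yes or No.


Kraft sum = sum(2^(-l_i)) = 0.5244, need <= 1. Result: satisfied (a binary prefix-free code with these lengths exists)

Yes


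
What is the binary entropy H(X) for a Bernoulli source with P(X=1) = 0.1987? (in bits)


H = -p*log2(p) - (1-p)*log2(1-p). -0.1987*log2(0.1987) = 0.463237; -0.8013*log2(0.8013) = 0.256084. H = 0.463237 + 0.256084 = 0.7193

0.7193 bits


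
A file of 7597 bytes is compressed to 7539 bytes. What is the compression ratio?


Ratio = original / compressed = 7597 / 7539 = 1.0077

1.0077


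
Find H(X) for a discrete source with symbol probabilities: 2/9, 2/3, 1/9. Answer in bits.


H = -sum(p_i * log2(p_i)). Terms: -(2/9)*log2(2/9) = 0.482206; -(2/3)*log2(2/3) = 0.389975; -(1/9)*log2(1/9) = 0.352214. H = 0.482206 + 0.389975 + 0.352214 = 1.2244

1.2244 bits


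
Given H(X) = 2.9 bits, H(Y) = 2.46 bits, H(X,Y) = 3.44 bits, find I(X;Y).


I(X;Y) = H(X) + H(Y) - H(X,Y) = 2.9 + 2.46 - 3.44 = 1.92

1.92 bits


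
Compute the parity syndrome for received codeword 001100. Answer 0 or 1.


Syndrome = XOR of all bits = 0 XOR 0 XOR 1 XOR 1 XOR 0 XOR 0 = 0

0


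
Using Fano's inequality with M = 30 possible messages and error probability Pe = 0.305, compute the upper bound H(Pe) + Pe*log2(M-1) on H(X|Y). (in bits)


H(Pe) = -Pe*log2(Pe) - (1-Pe)*log2(1-Pe) = -0.305*log2(0.305) - 0.695*log2(0.695) = 0.522501 + 0.364816 = 0.8873. Pe*log2(M-1) = 0.305*log2(29) = 1.481684. Bound = H(Pe) + Pe*log2(M-1) = 0.522501 + 0.364816 + 1.481684 = 2.369

2.369 bits


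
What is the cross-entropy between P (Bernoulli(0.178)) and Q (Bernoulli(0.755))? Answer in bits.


H(P,Q) = -p*log2(q) - (1-p)*log2(1-q). -0.178*log2(0.755) = 0.072170; -0.822*log2(0.245) = 1.667958. H(P,Q) = 0.072170 + 1.667958 = 1.7401

1.7401 bits
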